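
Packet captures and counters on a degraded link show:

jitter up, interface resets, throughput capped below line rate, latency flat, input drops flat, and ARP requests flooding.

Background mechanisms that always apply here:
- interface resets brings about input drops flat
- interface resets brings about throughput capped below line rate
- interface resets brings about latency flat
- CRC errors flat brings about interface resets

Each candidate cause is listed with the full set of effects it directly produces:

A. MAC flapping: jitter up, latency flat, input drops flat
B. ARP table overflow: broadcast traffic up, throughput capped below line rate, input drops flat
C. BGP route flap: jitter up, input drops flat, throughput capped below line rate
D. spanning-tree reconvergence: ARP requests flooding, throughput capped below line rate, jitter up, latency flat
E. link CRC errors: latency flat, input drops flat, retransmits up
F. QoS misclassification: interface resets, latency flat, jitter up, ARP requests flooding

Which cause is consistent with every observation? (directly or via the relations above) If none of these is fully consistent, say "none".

F

Checking each candidate against the observations:
(A) MAC flapping — jitter up match; interface resets miss; throughput capped below line rate miss; latency flat match; input drops flat match; ARP requests flooding miss
(B) ARP table overflow — jitter up miss; interface resets miss; throughput capped below line rate match; latency flat miss; input drops flat match; ARP requests flooding miss
(C) BGP route flap — jitter up match; interface resets miss; throughput capped below line rate match; latency flat miss; input drops flat match; ARP requests flooding miss
(D) spanning-tree reconvergence — jitter up match; interface resets miss; throughput capped below line rate match; latency flat match; input drops flat miss; ARP requests flooding match
(E) link CRC errors — jitter up miss; interface resets miss; throughput capped below line rate miss; latency flat match; input drops flat match; ARP requests flooding miss
(F) QoS misclassification — jitter up match; interface resets match; throughput capped below line rate match (through interface resets → throughput capped below line rate); latency flat match; input drops flat match (through interface resets → input drops flat); ARP requests flooding match
(F) is the only candidate with no mismatches.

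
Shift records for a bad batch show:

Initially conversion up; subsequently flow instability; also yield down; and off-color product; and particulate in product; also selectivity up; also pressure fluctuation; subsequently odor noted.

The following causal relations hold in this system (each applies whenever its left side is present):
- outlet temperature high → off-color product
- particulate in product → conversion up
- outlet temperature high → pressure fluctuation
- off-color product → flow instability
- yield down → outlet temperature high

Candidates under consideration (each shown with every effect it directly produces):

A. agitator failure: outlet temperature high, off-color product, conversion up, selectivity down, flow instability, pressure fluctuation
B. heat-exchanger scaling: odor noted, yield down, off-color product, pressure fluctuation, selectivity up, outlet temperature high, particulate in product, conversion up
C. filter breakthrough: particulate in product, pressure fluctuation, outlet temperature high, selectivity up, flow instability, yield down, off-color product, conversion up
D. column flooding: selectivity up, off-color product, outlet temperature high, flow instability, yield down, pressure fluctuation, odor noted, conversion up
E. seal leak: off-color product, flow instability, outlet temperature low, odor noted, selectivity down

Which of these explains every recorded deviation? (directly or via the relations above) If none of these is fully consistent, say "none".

Testing each hypothesis:
(A) agitator failure — fails on yield down, particulate in product, selectivity up, odor noted (predicts selectivity down, not selectivity up)
(B) heat-exchanger scaling — conversion up +; flow instability + (through off-color product → flow instability); yield down +; off-color product +; particulate in product +; selectivity up +; pressure fluctuation +; odor noted +
(C) filter breakthrough — conversion up +; flow instability +; yield down +; off-color product +; particulate in product +; selectivity up +; pressure fluctuation +; odor noted -
(D) column flooding — does not account for particulate in product
(E) seal leak — fails on conversion up, yield down, particulate in product, selectivity up, pressure fluctuation (predicts selectivity down, not selectivity up)
Only (B) is consistent with every observation.

B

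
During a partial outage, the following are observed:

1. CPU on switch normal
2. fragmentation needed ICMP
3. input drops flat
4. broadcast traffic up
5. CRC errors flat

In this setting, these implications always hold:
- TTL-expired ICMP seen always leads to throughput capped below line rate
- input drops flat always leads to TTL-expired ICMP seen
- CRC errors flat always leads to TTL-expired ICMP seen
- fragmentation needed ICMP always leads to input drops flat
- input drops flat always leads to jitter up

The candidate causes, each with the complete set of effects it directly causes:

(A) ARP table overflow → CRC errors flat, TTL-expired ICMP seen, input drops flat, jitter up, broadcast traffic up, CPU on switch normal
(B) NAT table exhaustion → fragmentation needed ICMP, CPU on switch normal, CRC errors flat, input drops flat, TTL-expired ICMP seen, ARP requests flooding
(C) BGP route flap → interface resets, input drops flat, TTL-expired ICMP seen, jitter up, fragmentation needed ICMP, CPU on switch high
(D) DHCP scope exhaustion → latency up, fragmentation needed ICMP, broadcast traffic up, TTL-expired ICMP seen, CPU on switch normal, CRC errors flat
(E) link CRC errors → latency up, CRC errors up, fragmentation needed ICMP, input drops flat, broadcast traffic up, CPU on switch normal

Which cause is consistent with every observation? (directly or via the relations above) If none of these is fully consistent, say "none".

D

For each candidate, compare predicted effects to what was observed:
(A) ARP table overflow — does not account for fragmentation needed ICMP
(B) NAT table exhaustion — does not account for broadcast traffic up
(C) BGP route flap — CPU on switch normal ✗; fragmentation needed ICMP ✓; input drops flat ✓; broadcast traffic up ✗; CRC errors flat ✗
(D) DHCP scope exhaustion — accounts for every observation (input drops flat via fragmentation needed ICMP → input drops flat)
(E) link CRC errors — CPU on switch normal ✓; fragmentation needed ICMP ✓; input drops flat ✓; broadcast traffic up ✓; CRC errors flat ✗
(D) alone accounts for all the evidence.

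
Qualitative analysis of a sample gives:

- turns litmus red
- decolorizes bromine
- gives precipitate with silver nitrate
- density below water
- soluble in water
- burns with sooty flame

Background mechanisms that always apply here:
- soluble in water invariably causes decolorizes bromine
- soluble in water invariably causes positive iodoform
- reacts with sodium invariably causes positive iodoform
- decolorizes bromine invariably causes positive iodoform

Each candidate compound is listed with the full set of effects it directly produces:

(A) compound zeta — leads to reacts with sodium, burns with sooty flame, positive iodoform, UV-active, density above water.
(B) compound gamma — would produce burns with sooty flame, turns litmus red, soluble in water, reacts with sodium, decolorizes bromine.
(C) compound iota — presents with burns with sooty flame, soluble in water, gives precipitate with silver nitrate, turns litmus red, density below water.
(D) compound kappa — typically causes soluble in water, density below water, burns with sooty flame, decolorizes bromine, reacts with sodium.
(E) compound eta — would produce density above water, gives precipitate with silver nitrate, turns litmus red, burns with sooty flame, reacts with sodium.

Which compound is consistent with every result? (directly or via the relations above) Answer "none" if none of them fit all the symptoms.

C

For each candidate, compare predicted effects to what was observed:
(A) compound zeta — turns litmus red -; decolorizes bromine -; gives precipitate with silver nitrate -; density below water -; soluble in water -; burns with sooty flame +
(B) compound gamma — does not account for gives precipitate with silver nitrate, density below water
(C) compound iota — accounts for every observation (decolorizes bromine through soluble in water → decolorizes bromine)
(D) compound kappa — turns litmus red -; decolorizes bromine +; gives precipitate with silver nitrate -; density below water +; soluble in water +; burns with sooty flame +
(E) compound eta — turns litmus red +; decolorizes bromine -; gives precipitate with silver nitrate +; density below water -; soluble in water -; burns with sooty flame +
(C) alone accounts for all the evidence.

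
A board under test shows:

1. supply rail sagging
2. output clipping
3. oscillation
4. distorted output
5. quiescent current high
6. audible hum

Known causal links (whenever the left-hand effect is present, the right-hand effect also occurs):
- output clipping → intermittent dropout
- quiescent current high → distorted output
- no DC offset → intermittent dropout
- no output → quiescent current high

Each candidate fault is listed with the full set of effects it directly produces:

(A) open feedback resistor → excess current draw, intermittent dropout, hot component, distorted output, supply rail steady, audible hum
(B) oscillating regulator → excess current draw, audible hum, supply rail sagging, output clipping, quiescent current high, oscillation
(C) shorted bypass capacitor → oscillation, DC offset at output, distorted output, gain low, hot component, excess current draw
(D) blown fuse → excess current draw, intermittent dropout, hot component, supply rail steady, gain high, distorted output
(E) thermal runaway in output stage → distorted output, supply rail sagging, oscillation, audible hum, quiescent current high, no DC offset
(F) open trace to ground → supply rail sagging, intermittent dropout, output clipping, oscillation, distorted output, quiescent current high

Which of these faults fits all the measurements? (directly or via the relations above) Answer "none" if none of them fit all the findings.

B

Checking each candidate against the observations:
(A) open feedback resistor — fails on supply rail sagging, output clipping, oscillation, quiescent current high (predicts supply rail steady, not supply rail sagging)
(B) oscillating regulator — accounts for every observation (distorted output by quiescent current high → distorted output)
(C) shorted bypass capacitor — supply rail sagging ✗; output clipping ✗; oscillation ✓; distorted output ✓; quiescent current high ✗; audible hum ✗
(D) blown fuse — fails on supply rail sagging, output clipping, oscillation, quiescent current high, audible hum (predicts supply rail steady, not supply rail sagging)
(E) thermal runaway in output stage — supply rail sagging ✓; output clipping ✗; oscillation ✓; distorted output ✓; quiescent current high ✓; audible hum ✓
(F) open trace to ground — supply rail sagging ✓; output clipping ✓; oscillation ✓; distorted output ✓; quiescent current high ✓; audible hum ✗
Only (B) is consistent with every observation.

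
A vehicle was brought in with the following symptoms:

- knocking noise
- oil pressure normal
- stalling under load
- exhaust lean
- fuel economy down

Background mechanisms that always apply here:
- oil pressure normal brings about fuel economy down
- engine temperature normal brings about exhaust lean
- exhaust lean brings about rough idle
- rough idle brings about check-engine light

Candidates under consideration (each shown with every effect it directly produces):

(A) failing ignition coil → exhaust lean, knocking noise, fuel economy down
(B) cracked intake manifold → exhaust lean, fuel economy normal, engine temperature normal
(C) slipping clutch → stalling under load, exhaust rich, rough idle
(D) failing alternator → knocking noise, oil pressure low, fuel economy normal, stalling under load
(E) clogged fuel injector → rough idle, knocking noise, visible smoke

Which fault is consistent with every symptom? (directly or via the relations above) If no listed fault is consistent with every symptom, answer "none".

Testing each hypothesis:
(A) failing ignition coil — does not account for oil pressure normal, stalling under load
(B) cracked intake manifold — fails on knocking noise, oil pressure normal, stalling under load, fuel economy down (predicts fuel economy normal, not fuel economy down)
(C) slipping clutch — knocking noise ✗; oil pressure normal ✗; stalling under load ✓; exhaust lean ✗; fuel economy down ✗
(D) failing alternator — fails on oil pressure normal, exhaust lean, fuel economy down (predicts oil pressure low, not oil pressure normal; predicts fuel economy normal, not fuel economy down)
(E) clogged fuel injector — does not account for oil pressure normal, stalling under load, exhaust lean, fuel economy down
None of the listed candidates fits everything.

none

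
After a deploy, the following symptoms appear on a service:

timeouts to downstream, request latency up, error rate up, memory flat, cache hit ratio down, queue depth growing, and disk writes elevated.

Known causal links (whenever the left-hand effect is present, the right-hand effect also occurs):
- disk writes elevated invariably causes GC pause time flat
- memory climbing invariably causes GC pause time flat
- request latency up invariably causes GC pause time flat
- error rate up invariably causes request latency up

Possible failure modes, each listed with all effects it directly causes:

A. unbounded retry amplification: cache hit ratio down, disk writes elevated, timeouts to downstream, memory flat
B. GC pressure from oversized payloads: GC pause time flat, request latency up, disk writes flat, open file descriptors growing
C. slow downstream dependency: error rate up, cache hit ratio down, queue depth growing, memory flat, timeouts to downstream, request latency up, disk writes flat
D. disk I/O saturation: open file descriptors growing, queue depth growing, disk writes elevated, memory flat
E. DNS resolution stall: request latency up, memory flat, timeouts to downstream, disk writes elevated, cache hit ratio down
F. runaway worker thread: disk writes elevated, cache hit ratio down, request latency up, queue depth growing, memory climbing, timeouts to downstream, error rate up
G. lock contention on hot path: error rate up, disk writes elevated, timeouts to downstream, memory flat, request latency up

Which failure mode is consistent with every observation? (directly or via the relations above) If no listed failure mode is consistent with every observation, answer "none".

none

Checking each candidate against the observations:
(A) unbounded retry amplification — timeouts to downstream yes; request latency up NO; error rate up NO; memory flat yes; cache hit ratio down yes; queue depth growing NO; disk writes elevated yes
(B) GC pressure from oversized payloads — fails on timeouts to downstream, error rate up, memory flat, cache hit ratio down, queue depth growing, disk writes elevated (predicts disk writes flat, not disk writes elevated)
(C) slow downstream dependency — fails on disk writes elevated (predicts disk writes flat, not disk writes elevated)
(D) disk I/O saturation — timeouts to downstream NO; request latency up NO; error rate up NO; memory flat yes; cache hit ratio down NO; queue depth growing yes; disk writes elevated yes
(E) DNS resolution stall — does not account for error rate up, queue depth growing
(F) runaway worker thread — fails on memory flat (predicts memory climbing, not memory flat)
(G) lock contention on hot path — timeouts to downstream yes; request latency up yes; error rate up yes; memory flat yes; cache hit ratio down NO; queue depth growing NO; disk writes elevated yes
Every candidate fails on at least one observation.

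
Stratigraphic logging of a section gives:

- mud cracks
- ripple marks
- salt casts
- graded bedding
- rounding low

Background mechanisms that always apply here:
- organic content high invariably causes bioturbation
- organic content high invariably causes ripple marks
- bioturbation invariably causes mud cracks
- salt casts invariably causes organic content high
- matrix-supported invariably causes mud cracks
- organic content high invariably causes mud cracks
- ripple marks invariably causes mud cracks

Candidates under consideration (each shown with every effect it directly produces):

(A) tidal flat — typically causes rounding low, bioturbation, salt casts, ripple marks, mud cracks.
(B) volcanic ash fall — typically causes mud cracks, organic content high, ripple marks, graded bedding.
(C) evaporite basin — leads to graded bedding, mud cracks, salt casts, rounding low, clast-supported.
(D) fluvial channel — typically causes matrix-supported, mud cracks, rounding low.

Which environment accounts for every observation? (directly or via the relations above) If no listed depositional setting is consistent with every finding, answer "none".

For each candidate, compare predicted effects to what was observed:
(A) tidal flat — mud cracks match; ripple marks match; salt casts match; graded bedding miss; rounding low match
(B) volcanic ash fall — does not account for salt casts, rounding low
(C) evaporite basin — accounts for every observation (ripple marks via salt casts → organic content high → ripple marks)
(D) fluvial channel — mud cracks match; ripple marks miss; salt casts miss; graded bedding miss; rounding low match
(C) alone accounts for all the evidence.

C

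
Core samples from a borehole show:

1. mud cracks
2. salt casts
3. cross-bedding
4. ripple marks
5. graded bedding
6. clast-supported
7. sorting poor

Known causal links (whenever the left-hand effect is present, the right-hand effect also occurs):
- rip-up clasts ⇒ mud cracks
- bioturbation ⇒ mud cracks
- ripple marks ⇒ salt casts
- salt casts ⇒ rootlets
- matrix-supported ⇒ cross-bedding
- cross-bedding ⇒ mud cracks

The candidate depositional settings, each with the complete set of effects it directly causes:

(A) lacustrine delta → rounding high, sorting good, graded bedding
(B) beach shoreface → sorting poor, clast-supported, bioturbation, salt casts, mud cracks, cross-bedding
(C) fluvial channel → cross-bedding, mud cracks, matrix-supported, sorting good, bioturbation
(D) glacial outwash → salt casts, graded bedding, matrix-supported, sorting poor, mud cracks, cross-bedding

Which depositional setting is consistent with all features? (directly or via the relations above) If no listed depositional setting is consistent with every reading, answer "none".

Checking each candidate against the observations:
(A) lacustrine delta — fails on mud cracks, salt casts, cross-bedding, ripple marks, clast-supported, sorting poor (predicts sorting good, not sorting poor)
(B) beach shoreface — does not account for ripple marks, graded bedding
(C) fluvial channel — mud cracks ✓; salt casts ✗; cross-bedding ✓; ripple marks ✗; graded bedding ✗; clast-supported ✗; sorting poor ✗
(D) glacial outwash — mud cracks ✓; salt casts ✓; cross-bedding ✓; ripple marks ✗; graded bedding ✓; clast-supported ✗; sorting poor ✓
No candidate is consistent with all observations.

none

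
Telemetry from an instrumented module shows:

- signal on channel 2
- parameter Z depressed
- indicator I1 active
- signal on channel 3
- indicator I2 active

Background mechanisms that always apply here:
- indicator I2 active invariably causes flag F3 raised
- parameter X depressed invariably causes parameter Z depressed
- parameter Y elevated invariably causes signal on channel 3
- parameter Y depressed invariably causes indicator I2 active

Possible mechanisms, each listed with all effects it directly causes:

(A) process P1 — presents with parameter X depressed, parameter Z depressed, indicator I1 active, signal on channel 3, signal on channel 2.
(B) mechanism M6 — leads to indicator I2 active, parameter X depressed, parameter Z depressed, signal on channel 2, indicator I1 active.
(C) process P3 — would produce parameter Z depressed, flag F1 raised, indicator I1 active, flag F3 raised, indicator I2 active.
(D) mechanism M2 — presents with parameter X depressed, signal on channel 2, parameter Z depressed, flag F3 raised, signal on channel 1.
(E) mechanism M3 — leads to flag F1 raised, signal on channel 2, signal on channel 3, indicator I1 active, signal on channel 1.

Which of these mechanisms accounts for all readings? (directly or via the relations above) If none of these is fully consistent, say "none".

Checking each candidate against the observations:
(A) process P1 — does not account for indicator I2 active
(B) mechanism M6 — does not account for signal on channel 3
(C) process P3 — signal on channel 2 ✗; parameter Z depressed ✓; indicator I1 active ✓; signal on channel 3 ✗; indicator I2 active ✓
(D) mechanism M2 — does not account for indicator I1 active, signal on channel 3, indicator I2 active
(E) mechanism M3 — does not account for parameter Z depressed, indicator I2 active
No candidate is consistent with all observations.

none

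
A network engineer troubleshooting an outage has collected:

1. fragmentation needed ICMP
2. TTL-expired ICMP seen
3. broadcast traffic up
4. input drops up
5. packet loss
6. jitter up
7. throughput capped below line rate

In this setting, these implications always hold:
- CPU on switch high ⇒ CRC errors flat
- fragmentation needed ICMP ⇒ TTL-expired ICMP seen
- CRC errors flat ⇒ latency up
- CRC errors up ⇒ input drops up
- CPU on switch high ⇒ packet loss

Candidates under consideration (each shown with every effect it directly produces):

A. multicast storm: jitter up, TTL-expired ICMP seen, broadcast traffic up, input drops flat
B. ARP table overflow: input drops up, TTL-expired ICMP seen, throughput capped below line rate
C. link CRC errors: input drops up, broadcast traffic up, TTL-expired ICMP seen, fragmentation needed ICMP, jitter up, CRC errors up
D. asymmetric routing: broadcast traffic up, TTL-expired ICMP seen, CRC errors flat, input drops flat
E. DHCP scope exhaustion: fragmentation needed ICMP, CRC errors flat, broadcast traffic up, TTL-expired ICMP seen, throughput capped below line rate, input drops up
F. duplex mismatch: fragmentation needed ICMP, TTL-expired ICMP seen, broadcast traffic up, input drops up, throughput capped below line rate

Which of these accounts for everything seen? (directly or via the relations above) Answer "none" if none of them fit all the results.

none

Testing each hypothesis:
(A) multicast storm — fails on fragmentation needed ICMP, input drops up, packet loss, throughput capped below line rate (predicts input drops flat, not input drops up)
(B) ARP table overflow — does not account for fragmentation needed ICMP, broadcast traffic up, packet loss, jitter up
(C) link CRC errors — fragmentation needed ICMP yes; TTL-expired ICMP seen yes; broadcast traffic up yes; input drops up yes; packet loss NO; jitter up yes; throughput capped below line rate NO
(D) asymmetric routing — fragmentation needed ICMP NO; TTL-expired ICMP seen yes; broadcast traffic up yes; input drops up NO; packet loss NO; jitter up NO; throughput capped below line rate NO
(E) DHCP scope exhaustion — fragmentation needed ICMP yes; TTL-expired ICMP seen yes; broadcast traffic up yes; input drops up yes; packet loss NO; jitter up NO; throughput capped below line rate yes
(F) duplex mismatch — fragmentation needed ICMP yes; TTL-expired ICMP seen yes; broadcast traffic up yes; input drops up yes; packet loss NO; jitter up NO; throughput capped below line rate yes
None of the listed candidates fits everything.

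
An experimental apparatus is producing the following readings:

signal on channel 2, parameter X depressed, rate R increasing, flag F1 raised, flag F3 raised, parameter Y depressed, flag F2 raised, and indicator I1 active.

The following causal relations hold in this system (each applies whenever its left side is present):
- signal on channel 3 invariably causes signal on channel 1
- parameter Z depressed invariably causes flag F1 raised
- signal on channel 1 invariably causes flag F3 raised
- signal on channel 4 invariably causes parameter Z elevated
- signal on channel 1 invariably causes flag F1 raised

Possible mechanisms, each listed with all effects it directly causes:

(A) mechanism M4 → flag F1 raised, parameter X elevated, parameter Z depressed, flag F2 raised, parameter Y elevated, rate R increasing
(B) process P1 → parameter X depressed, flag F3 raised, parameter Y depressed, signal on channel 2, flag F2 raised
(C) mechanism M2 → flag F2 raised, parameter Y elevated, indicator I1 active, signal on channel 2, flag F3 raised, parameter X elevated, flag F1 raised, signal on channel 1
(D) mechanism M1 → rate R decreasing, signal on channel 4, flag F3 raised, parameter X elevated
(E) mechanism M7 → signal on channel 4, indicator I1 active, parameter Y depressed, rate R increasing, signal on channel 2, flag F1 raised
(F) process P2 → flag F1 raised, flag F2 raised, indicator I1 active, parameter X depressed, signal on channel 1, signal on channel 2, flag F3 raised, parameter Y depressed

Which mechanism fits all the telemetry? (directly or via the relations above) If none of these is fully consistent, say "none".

Checking each candidate against the observations:
(A) mechanism M4 — fails on signal on channel 2, parameter X depressed, flag F3 raised, parameter Y depressed, indicator I1 active (predicts parameter X elevated, not parameter X depressed; predicts parameter Y elevated, not parameter Y depressed)
(B) process P1 — does not account for rate R increasing, flag F1 raised, indicator I1 active
(C) mechanism M2 — signal on channel 2 yes; parameter X depressed NO; rate R increasing NO; flag F1 raised yes; flag F3 raised yes; parameter Y depressed NO; flag F2 raised yes; indicator I1 active yes
(D) mechanism M1 — fails on signal on channel 2, parameter X depressed, rate R increasing, flag F1 raised, parameter Y depressed, flag F2 raised, indicator I1 active (predicts parameter X elevated, not parameter X depressed; predicts rate R decreasing, not rate R increasing)
(E) mechanism M7 — signal on channel 2 yes; parameter X depressed NO; rate R increasing yes; flag F1 raised yes; flag F3 raised NO; parameter Y depressed yes; flag F2 raised NO; indicator I1 active yes
(F) process P2 — does not account for rate R increasing
Every candidate fails on at least one observation.

none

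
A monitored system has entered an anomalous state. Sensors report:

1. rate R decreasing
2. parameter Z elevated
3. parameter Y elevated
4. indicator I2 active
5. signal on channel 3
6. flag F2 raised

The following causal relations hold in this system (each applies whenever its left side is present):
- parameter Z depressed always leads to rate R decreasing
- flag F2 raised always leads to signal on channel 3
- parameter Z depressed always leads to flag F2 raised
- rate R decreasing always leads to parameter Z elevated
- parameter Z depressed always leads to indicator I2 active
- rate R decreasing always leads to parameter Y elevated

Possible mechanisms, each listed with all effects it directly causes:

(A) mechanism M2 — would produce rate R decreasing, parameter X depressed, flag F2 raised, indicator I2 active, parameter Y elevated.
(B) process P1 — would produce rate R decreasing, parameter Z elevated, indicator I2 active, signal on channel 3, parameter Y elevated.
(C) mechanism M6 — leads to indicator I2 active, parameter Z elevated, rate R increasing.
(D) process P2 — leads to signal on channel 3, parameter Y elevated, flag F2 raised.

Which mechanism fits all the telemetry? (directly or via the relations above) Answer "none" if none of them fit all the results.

Per-candidate check:
(A) mechanism M2 — rate R decreasing ✓; parameter Z elevated ✓ (by rate R decreasing → parameter Z elevated); parameter Y elevated ✓; indicator I2 active ✓; signal on channel 3 ✓ (by flag F2 raised → signal on channel 3); flag F2 raised ✓
(B) process P1 — rate R decreasing ✓; parameter Z elevated ✓; parameter Y elevated ✓; indicator I2 active ✓; signal on channel 3 ✓; flag F2 raised ✗
(C) mechanism M6 — fails on rate R decreasing, parameter Y elevated, signal on channel 3, flag F2 raised (predicts rate R increasing, not rate R decreasing)
(D) process P2 — does not account for rate R decreasing, parameter Z elevated, indicator I2 active
(A) is the only candidate with no mismatches.

A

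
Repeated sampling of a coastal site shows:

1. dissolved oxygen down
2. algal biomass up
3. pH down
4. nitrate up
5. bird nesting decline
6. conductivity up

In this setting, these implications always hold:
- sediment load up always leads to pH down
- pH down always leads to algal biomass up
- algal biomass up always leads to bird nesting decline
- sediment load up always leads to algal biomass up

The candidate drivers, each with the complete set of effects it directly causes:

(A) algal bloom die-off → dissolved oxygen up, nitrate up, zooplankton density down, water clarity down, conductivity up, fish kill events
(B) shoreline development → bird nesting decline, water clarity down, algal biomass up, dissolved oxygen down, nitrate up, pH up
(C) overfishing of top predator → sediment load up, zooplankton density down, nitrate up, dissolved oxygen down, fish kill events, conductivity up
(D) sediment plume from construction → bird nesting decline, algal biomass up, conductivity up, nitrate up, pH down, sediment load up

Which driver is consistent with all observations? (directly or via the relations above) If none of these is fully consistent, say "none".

C

Per-candidate check:
(A) algal bloom die-off — fails on dissolved oxygen down, algal biomass up, pH down, bird nesting decline (predicts dissolved oxygen up, not dissolved oxygen down)
(B) shoreline development — dissolved oxygen down ✓; algal biomass up ✓; pH down ✗; nitrate up ✓; bird nesting decline ✓; conductivity up ✗
(C) overfishing of top predator — dissolved oxygen down ✓; algal biomass up ✓ (by sediment load up → algal biomass up); pH down ✓ (by sediment load up → pH down); nitrate up ✓; bird nesting decline ✓ (by sediment load up → algal biomass up → bird nesting decline); conductivity up ✓
(D) sediment plume from construction — does not account for dissolved oxygen down
(C) alone accounts for all the evidence.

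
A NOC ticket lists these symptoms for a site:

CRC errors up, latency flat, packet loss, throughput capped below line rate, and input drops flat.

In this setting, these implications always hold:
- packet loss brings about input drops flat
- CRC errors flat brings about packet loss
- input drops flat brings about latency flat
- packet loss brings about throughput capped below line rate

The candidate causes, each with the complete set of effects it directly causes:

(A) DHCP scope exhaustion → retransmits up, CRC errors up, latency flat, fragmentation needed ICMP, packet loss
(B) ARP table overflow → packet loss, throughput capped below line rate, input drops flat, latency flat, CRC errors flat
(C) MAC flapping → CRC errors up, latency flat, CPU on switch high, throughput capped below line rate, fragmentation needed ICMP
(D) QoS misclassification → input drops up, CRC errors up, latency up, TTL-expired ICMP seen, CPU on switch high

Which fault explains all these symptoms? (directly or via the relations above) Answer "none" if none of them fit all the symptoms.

A

Testing each hypothesis:
(A) DHCP scope exhaustion — accounts for every observation (throughput capped below line rate via packet loss → throughput capped below line rate)
(B) ARP table overflow — CRC errors up ✗; latency flat ✓; packet loss ✓; throughput capped below line rate ✓; input drops flat ✓
(C) MAC flapping — CRC errors up ✓; latency flat ✓; packet loss ✗; throughput capped below line rate ✓; input drops flat ✗
(D) QoS misclassification — CRC errors up ✓; latency flat ✗; packet loss ✗; throughput capped below line rate ✗; input drops flat ✗
(A) alone accounts for all the evidence.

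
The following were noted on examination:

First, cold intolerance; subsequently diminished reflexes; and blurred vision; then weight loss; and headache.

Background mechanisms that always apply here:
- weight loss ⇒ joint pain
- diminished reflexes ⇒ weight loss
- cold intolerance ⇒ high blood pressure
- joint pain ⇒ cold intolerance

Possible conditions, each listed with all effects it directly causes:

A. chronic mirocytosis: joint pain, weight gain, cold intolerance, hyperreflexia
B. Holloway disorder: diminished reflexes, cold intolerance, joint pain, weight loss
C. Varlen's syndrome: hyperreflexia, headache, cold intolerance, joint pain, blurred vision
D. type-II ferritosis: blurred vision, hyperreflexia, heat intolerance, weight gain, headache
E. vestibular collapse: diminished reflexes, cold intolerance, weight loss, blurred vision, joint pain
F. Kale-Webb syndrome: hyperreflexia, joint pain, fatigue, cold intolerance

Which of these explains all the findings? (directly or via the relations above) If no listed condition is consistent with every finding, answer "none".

Per-candidate check:
(A) chronic mirocytosis — fails on diminished reflexes, blurred vision, weight loss, headache (predicts hyperreflexia, not diminished reflexes; predicts weight gain, not weight loss)
(B) Holloway disorder — does not account for blurred vision, headache
(C) Varlen's syndrome — fails on diminished reflexes, weight loss (predicts hyperreflexia, not diminished reflexes)
(D) type-II ferritosis — cold intolerance ✗; diminished reflexes ✗; blurred vision ✓; weight loss ✗; headache ✓
(E) vestibular collapse — cold intolerance ✓; diminished reflexes ✓; blurred vision ✓; weight loss ✓; headache ✗
(F) Kale-Webb syndrome — fails on diminished reflexes, blurred vision, weight loss, headache (predicts hyperreflexia, not diminished reflexes)
None of the listed candidates fits everything.

none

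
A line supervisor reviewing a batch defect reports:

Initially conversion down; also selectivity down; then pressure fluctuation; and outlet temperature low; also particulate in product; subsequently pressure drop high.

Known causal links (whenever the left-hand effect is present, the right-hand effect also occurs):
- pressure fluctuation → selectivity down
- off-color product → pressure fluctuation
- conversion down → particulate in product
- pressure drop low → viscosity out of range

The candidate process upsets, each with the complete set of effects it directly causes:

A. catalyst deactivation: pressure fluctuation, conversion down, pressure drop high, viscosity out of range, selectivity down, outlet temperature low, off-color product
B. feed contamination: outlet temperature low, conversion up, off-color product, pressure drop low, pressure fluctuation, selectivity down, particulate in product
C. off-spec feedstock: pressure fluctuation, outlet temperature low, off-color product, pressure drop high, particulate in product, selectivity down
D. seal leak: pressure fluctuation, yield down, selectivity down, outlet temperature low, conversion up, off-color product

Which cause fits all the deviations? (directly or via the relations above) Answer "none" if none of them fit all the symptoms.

Per-candidate check:
(A) catalyst deactivation — conversion down +; selectivity down +; pressure fluctuation +; outlet temperature low +; particulate in product + (via conversion down → particulate in product); pressure drop high +
(B) feed contamination — fails on conversion down, pressure drop high (predicts conversion up, not conversion down; predicts pressure drop low, not pressure drop high)
(C) off-spec feedstock — does not account for conversion down
(D) seal leak — conversion down -; selectivity down +; pressure fluctuation +; outlet temperature low +; particulate in product -; pressure drop high -
(A) alone accounts for all the evidence.

A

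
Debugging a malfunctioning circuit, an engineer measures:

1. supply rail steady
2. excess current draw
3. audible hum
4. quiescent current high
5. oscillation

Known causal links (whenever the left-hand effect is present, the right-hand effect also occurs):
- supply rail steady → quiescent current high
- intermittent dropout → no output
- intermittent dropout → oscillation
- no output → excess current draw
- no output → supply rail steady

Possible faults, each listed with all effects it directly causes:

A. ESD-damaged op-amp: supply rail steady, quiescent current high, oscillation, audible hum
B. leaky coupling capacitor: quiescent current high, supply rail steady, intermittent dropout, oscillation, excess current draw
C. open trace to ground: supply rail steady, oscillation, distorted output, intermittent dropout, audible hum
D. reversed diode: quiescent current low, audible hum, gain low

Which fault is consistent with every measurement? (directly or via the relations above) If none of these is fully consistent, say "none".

For each candidate, compare predicted effects to what was observed:
(A) ESD-damaged op-amp — supply rail steady +; excess current draw -; audible hum +; quiescent current high +; oscillation +
(B) leaky coupling capacitor — does not account for audible hum
(C) open trace to ground — supply rail steady +; excess current draw + (by intermittent dropout → no output → excess current draw); audible hum +; quiescent current high + (by supply rail steady → quiescent current high); oscillation +
(D) reversed diode — fails on supply rail steady, excess current draw, quiescent current high, oscillation (predicts quiescent current low, not quiescent current high)
(C) alone accounts for all the evidence.

C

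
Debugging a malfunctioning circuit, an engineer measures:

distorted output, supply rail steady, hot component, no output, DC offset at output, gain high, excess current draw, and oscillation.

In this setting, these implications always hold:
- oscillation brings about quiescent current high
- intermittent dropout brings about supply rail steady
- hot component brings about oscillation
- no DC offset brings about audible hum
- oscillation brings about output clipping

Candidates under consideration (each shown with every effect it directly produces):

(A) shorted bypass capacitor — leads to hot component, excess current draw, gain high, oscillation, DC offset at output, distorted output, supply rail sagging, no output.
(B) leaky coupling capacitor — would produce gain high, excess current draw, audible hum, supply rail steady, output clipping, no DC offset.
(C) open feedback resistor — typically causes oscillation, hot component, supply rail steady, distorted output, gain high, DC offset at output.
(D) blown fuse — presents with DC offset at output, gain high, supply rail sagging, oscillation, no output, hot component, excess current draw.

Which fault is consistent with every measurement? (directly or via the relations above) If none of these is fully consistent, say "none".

For each candidate, compare predicted effects to what was observed:
(A) shorted bypass capacitor — distorted output ✓; supply rail steady ✗; hot component ✓; no output ✓; DC offset at output ✓; gain high ✓; excess current draw ✓; oscillation ✓
(B) leaky coupling capacitor — fails on distorted output, hot component, no output, DC offset at output, oscillation (predicts no DC offset, not DC offset at output)
(C) open feedback resistor — does not account for no output, excess current draw
(D) blown fuse — distorted output ✗; supply rail steady ✗; hot component ✓; no output ✓; DC offset at output ✓; gain high ✓; excess current draw ✓; oscillation ✓
None of the listed candidates fits everything.

none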